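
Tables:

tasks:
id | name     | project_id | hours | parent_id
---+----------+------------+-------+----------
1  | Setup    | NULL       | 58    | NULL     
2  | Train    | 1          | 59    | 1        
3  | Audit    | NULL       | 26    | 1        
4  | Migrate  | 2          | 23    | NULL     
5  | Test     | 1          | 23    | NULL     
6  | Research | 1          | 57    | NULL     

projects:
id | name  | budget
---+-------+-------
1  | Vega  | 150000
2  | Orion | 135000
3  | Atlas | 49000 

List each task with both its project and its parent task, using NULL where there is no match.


Two LEFT JOINs from the same base table tasks: one to projects via project_id, one to tasks itself via parent_id. Both are LEFT so every task is preserved.
Match against projects:
  - task 1 (Setup): project_id=NULL, no match -> kept with NULL
  - task 2 (Train): project_id=1 -> matches Vega
  - task 3 (Audit): project_id=NULL, no match -> kept with NULL
  - task 4 (Migrate): project_id=2 -> matches Orion
  - task 5 (Test): project_id=1 -> matches Vega
  - task 6 (Research): project_id=1 -> matches Vega
Match against tasks (self):
  - task 1 (Setup): parent_id=NULL -> NULL
  - task 2 (Train): parent_id=1 -> Setup
  - task 3 (Audit): parent_id=1 -> Setup
  - task 4 (Migrate): parent_id=NULL -> NULL
  - task 5 (Test): parent_id=NULL -> NULL
  - task 6 (Research): parent_id=NULL -> NULL

SQL:
SELECT a.name, b.name AS project, c.name AS parent
FROM tasks a
LEFT JOIN projects b ON a.project_id = b.id
LEFT JOIN tasks c ON a.parent_id = c.id

Result:
name     | project | parent
---------+---------+-------
Setup    | NULL    | NULL  
Train    | Vega    | Setup 
Audit    | NULL    | Setup 
Migrate  | Orion   | NULL  
Test     | Vega    | NULL  
Research | Vega    | NULL  


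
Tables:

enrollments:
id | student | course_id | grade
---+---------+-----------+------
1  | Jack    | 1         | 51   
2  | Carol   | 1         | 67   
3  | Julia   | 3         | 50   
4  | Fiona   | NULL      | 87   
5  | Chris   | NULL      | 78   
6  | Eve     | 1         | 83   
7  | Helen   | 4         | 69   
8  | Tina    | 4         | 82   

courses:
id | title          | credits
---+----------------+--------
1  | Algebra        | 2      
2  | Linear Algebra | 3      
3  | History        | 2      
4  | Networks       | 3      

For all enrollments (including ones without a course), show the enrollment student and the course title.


LEFT JOIN keeps every row from enrollments (the left table); where course_id has no match in courses, the course columns become NULL. Walk through each enrollment:
  - enrollment 1 (Jack): course_id=1 -> matches Algebra
  - enrollment 2 (Carol): course_id=1 -> matches Algebra
  - enrollment 3 (Julia): course_id=3 -> matches History
  - enrollment 4 (Fiona): course_id=NULL, no match -> kept with NULL
  - enrollment 5 (Chris): course_id=NULL, no match -> kept with NULL
  - enrollment 6 (Eve): course_id=1 -> matches Algebra
  - enrollment 7 (Helen): course_id=4 -> matches Networks
  - enrollment 8 (Tina): course_id=4 -> matches Networks
All 8 rows appear; 2 have NULL course.

SQL:
SELECT a.student, b.title AS course
FROM enrollments a
LEFT JOIN courses b ON a.course_id = b.id

Result:
student | course  
--------+---------
Jack    | Algebra 
Carol   | Algebra 
Julia   | History 
Fiona   | NULL    
Chris   | NULL    
Eve     | Algebra 
Helen   | Networks
Tina    | Networks


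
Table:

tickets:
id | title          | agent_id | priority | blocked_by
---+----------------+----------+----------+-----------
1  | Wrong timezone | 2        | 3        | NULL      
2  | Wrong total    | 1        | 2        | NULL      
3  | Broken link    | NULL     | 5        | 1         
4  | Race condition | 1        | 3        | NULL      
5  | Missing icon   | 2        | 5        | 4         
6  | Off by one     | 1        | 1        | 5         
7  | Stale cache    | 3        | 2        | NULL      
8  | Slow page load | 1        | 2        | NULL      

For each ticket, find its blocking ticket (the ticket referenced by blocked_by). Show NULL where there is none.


This is a self-join: tickets is joined to a second copy of itself, matching each row's blocked_by to another row's id. Use LEFT JOIN so rows with blocked_by=NULL are kept.
  - ticket 1 (Wrong timezone): blocked_by=NULL -> NULL
  - ticket 2 (Wrong total): blocked_by=NULL -> NULL
  - ticket 3 (Broken link): blocked_by=1 -> Wrong timezone
  - ticket 4 (Race condition): blocked_by=NULL -> NULL
  - ticket 5 (Missing icon): blocked_by=4 -> Race condition
  - ticket 6 (Off by one): blocked_by=5 -> Missing icon
  - ticket 7 (Stale cache): blocked_by=NULL -> NULL
  - ticket 8 (Slow page load): blocked_by=NULL -> NULL

SQL:
SELECT a.title AS item, b.title AS blocked_by
FROM tickets a
LEFT JOIN tickets b ON a.blocked_by = b.id

Result:
item           | blocked_by    
---------------+---------------
Wrong timezone | NULL          
Wrong total    | NULL          
Broken link    | Wrong timezone
Race condition | NULL          
Missing icon   | Race condition
Off by one     | Missing icon  
Stale cache    | NULL          
Slow page load | NULL          


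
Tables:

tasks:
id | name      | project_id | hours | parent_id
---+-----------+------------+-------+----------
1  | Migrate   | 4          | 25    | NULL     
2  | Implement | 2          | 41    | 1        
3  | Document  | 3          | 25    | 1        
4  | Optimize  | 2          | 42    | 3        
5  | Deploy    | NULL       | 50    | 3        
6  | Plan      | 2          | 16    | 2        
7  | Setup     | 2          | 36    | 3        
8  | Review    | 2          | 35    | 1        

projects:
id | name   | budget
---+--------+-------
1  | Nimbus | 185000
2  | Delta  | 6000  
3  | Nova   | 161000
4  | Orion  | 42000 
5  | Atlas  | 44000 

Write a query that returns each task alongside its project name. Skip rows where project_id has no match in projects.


INNER JOIN keeps only tasks rows whose project_id matches an id in projects. Walk through each task:
  - task 1 (Migrate): project_id=4 -> matches Orion
  - task 2 (Implement): project_id=2 -> matches Delta
  - task 3 (Document): project_id=3 -> matches Nova
  - task 4 (Optimize): project_id=2 -> matches Delta
  - task 5 (Deploy): project_id=NULL, no match -> dropped
  - task 6 (Plan): project_id=2 -> matches Delta
  - task 7 (Setup): project_id=2 -> matches Delta
  - task 8 (Review): project_id=2 -> matches Delta
So 1 of 8 rows is dropped.

SQL:
SELECT a.name, b.name AS project
FROM tasks a
INNER JOIN projects b ON a.project_id = b.id

Result:
name      | project
----------+--------
Migrate   | Orion  
Implement | Delta  
Document  | Nova   
Optimize  | Delta  
Plan      | Delta  
Setup     | Delta  
Review    | Delta  


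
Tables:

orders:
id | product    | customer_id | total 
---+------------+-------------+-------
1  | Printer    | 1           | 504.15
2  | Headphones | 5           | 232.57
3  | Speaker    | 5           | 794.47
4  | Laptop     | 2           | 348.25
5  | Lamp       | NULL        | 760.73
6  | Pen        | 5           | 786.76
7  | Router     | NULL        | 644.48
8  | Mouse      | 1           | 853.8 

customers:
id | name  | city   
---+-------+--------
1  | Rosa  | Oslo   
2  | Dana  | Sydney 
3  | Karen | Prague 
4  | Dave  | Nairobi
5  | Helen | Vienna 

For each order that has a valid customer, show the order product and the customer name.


INNER JOIN keeps only orders rows whose customer_id matches an id in customers. Walk through each order:
  - order 1 (Printer): customer_id=1 -> matches Rosa
  - order 2 (Headphones): customer_id=5 -> matches Helen
  - order 3 (Speaker): customer_id=5 -> matches Helen
  - order 4 (Laptop): customer_id=2 -> matches Dana
  - order 5 (Lamp): customer_id=NULL, no match -> dropped
  - order 6 (Pen): customer_id=5 -> matches Helen
  - order 7 (Router): customer_id=NULL, no match -> dropped
  - order 8 (Mouse): customer_id=1 -> matches Rosa
So 2 of 8 rows are dropped.

SQL:
SELECT a.product, b.name AS customer
FROM orders a
INNER JOIN customers b ON a.customer_id = b.id

Result:
product    | customer
-----------+---------
Printer    | Rosa    
Headphones | Helen   
Speaker    | Helen   
Laptop     | Dana    
Pen        | Helen   
Mouse      | Rosa    


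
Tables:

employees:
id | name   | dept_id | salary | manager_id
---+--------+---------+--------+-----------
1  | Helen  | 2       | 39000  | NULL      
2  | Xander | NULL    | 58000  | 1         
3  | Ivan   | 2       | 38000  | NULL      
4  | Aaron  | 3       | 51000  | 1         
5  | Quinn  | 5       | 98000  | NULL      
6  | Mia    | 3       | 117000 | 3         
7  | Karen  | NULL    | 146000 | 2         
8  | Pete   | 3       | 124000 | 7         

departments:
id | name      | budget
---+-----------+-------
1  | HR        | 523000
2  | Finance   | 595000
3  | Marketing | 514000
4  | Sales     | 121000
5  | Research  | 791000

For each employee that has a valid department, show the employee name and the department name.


INNER JOIN keeps only employees rows whose dept_id matches an id in departments. Walk through each employee:
  - employee 1 (Helen): dept_id=2 -> matches Finance
  - employee 2 (Xander): dept_id=NULL, no match -> dropped
  - employee 3 (Ivan): dept_id=2 -> matches Finance
  - employee 4 (Aaron): dept_id=3 -> matches Marketing
  - employee 5 (Quinn): dept_id=5 -> matches Research
  - employee 6 (Mia): dept_id=3 -> matches Marketing
  - employee 7 (Karen): dept_id=NULL, no match -> dropped
  - employee 8 (Pete): dept_id=3 -> matches Marketing
So 2 of 8 rows are dropped.

SQL:
SELECT a.name, b.name AS department
FROM employees a
INNER JOIN departments b ON a.dept_id = b.id

Result:
name  | department
------+-----------
Helen | Finance   
Ivan  | Finance   
Aaron | Marketing 
Quinn | Research  
Mia   | Marketing 
Pete  | Marketing 


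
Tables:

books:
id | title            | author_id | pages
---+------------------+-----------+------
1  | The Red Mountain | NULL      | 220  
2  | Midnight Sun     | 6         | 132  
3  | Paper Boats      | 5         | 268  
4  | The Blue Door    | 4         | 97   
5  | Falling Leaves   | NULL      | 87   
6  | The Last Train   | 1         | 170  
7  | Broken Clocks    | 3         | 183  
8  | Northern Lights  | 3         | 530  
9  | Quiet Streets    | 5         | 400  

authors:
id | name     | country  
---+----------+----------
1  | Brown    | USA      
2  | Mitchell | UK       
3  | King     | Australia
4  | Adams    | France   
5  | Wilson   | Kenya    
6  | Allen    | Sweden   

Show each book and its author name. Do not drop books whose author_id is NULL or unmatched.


LEFT JOIN keeps every row from books (the left table); where author_id has no match in authors, the author columns become NULL. Walk through each book:
  - book 1 (The Red Mountain): author_id=NULL, no match -> kept with NULL
  - book 2 (Midnight Sun): author_id=6 -> matches Allen
  - book 3 (Paper Boats): author_id=5 -> matches Wilson
  - book 4 (The Blue Door): author_id=4 -> matches Adams
  - book 5 (Falling Leaves): author_id=NULL, no match -> kept with NULL
  - book 6 (The Last Train): author_id=1 -> matches Brown
  - book 7 (Broken Clocks): author_id=3 -> matches King
  - book 8 (Northern Lights): author_id=3 -> matches King
  - book 9 (Quiet Streets): author_id=5 -> matches Wilson
All 9 rows appear; 2 have NULL author.

SQL:
SELECT a.title, b.name AS author
FROM books a
LEFT JOIN authors b ON a.author_id = b.id

Result:
title            | author
-----------------+-------
The Red Mountain | NULL  
Midnight Sun     | Allen 
Paper Boats      | Wilson
The Blue Door    | Adams 
Falling Leaves   | NULL  
The Last Train   | Brown 
Broken Clocks    | King  
Northern Lights  | King  
Quiet Streets    | Wilson


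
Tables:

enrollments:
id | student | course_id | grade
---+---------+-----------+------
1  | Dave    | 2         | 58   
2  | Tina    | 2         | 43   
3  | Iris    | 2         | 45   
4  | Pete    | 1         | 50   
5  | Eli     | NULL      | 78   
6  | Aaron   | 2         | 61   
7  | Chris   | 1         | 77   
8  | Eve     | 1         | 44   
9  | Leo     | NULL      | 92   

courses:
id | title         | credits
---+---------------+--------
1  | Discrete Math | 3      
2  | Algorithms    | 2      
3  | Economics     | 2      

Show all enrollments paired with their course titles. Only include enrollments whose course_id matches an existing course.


INNER JOIN keeps only enrollments rows whose course_id matches an id in courses. Walk through each enrollment:
  - enrollment 1 (Dave): course_id=2 -> matches Algorithms
  - enrollment 2 (Tina): course_id=2 -> matches Algorithms
  - enrollment 3 (Iris): course_id=2 -> matches Algorithms
  - enrollment 4 (Pete): course_id=1 -> matches Discrete Math
  - enrollment 5 (Eli): course_id=NULL, no match -> dropped
  - enrollment 6 (Aaron): course_id=2 -> matches Algorithms
  - enrollment 7 (Chris): course_id=1 -> matches Discrete Math
  - enrollment 8 (Eve): course_id=1 -> matches Discrete Math
  - enrollment 9 (Leo): course_id=NULL, no match -> dropped
So 2 of 9 rows are dropped.

SQL:
SELECT a.student, b.title AS course
FROM enrollments a
INNER JOIN courses b ON a.course_id = b.id

Result:
student | course       
--------+--------------
Dave    | Algorithms   
Tina    | Algorithms   
Iris    | Algorithms   
Pete    | Discrete Math
Aaron   | Algorithms   
Chris   | Discrete Math
Eve     | Discrete Math


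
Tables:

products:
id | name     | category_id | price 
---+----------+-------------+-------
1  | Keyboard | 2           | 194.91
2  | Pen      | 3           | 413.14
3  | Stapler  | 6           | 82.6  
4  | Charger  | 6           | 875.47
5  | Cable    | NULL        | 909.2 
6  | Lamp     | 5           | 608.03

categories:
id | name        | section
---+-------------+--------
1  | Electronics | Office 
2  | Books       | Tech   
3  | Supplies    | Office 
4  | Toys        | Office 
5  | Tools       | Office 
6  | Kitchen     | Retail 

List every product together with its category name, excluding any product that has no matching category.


INNER JOIN keeps only products rows whose category_id matches an id in categories. Walk through each product:
  - product 1 (Keyboard): category_id=2 -> matches Books
  - product 2 (Pen): category_id=3 -> matches Supplies
  - product 3 (Stapler): category_id=6 -> matches Kitchen
  - product 4 (Charger): category_id=6 -> matches Kitchen
  - product 5 (Cable): category_id=NULL, no match -> dropped
  - product 6 (Lamp): category_id=5 -> matches Tools
So 1 of 6 rows is dropped.

SQL:
SELECT a.name, b.name AS category
FROM products a
INNER JOIN categories b ON a.category_id = b.id

Result:
name     | category
---------+---------
Keyboard | Books   
Pen      | Supplies
Stapler  | Kitchen 
Charger  | Kitchen 
Lamp     | Tools   


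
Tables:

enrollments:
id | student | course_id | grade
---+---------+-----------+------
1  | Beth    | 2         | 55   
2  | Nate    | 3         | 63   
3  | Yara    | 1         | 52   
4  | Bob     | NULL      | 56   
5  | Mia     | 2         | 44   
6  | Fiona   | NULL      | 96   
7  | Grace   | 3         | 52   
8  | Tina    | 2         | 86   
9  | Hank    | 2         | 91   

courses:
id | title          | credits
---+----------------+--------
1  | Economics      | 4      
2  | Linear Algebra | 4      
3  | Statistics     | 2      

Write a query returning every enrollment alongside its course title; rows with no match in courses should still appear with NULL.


LEFT JOIN keeps every row from enrollments (the left table); where course_id has no match in courses, the course columns become NULL. Walk through each enrollment:
  - enrollment 1 (Beth): course_id=2 -> matches Linear Algebra
  - enrollment 2 (Nate): course_id=3 -> matches Statistics
  - enrollment 3 (Yara): course_id=1 -> matches Economics
  - enrollment 4 (Bob): course_id=NULL, no match -> kept with NULL
  - enrollment 5 (Mia): course_id=2 -> matches Linear Algebra
  - enrollment 6 (Fiona): course_id=NULL, no match -> kept with NULL
  - enrollment 7 (Grace): course_id=3 -> matches Statistics
  - enrollment 8 (Tina): course_id=2 -> matches Linear Algebra
  - enrollment 9 (Hank): course_id=2 -> matches Linear Algebra
All 9 rows appear; 2 have NULL course.

SQL:
SELECT a.student, b.title AS course
FROM enrollments a
LEFT JOIN courses b ON a.course_id = b.id

Result:
student | course        
--------+---------------
Beth    | Linear Algebra
Nate    | Statistics    
Yara    | Economics     
Bob     | NULL          
Mia     | Linear Algebra
Fiona   | NULL          
Grace   | Statistics    
Tina    | Linear Algebra
Hank    | Linear Algebra


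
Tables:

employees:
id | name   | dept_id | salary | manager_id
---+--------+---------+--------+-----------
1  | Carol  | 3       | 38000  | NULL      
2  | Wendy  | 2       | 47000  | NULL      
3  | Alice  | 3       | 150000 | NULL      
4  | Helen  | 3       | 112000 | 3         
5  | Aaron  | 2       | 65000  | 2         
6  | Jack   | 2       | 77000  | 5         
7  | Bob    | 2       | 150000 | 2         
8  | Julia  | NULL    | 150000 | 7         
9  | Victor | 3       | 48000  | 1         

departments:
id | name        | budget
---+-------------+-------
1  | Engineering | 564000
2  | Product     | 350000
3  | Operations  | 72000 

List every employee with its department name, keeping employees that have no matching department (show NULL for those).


LEFT JOIN keeps every row from employees (the left table); where dept_id has no match in departments, the department columns become NULL. Walk through each employee:
  - employee 1 (Carol): dept_id=3 -> matches Operations
  - employee 2 (Wendy): dept_id=2 -> matches Product
  - employee 3 (Alice): dept_id=3 -> matches Operations
  - employee 4 (Helen): dept_id=3 -> matches Operations
  - employee 5 (Aaron): dept_id=2 -> matches Product
  - employee 6 (Jack): dept_id=2 -> matches Product
  - employee 7 (Bob): dept_id=2 -> matches Product
  - employee 8 (Julia): dept_id=NULL, no match -> kept with NULL
  - employee 9 (Victor): dept_id=3 -> matches Operations
All 9 rows appear; 1 has NULL department.

SQL:
SELECT a.name, b.name AS department
FROM employees a
LEFT JOIN departments b ON a.dept_id = b.id

Result:
name   | department
-------+-----------
Carol  | Operations
Wendy  | Product   
Alice  | Operations
Helen  | Operations
Aaron  | Product   
Jack   | Product   
Bob    | Product   
Julia  | NULL      
Victor | Operations


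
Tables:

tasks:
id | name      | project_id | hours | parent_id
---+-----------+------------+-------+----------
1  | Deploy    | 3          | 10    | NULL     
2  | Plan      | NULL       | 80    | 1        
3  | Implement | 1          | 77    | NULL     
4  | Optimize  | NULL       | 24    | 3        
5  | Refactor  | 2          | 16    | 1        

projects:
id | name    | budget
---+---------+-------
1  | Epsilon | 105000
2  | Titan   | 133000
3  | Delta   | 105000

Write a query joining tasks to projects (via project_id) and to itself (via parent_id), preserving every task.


Two LEFT JOINs from the same base table tasks: one to projects via project_id, one to tasks itself via parent_id. Both are LEFT so every task is preserved.
Match against projects:
  - task 1 (Deploy): project_id=3 -> matches Delta
  - task 2 (Plan): project_id=NULL, no match -> kept with NULL
  - task 3 (Implement): project_id=1 -> matches Epsilon
  - task 4 (Optimize): project_id=NULL, no match -> kept with NULL
  - task 5 (Refactor): project_id=2 -> matches Titan
Match against tasks (self):
  - task 1 (Deploy): parent_id=NULL -> NULL
  - task 2 (Plan): parent_id=1 -> Deploy
  - task 3 (Implement): parent_id=NULL -> NULL
  - task 4 (Optimize): parent_id=3 -> Implement
  - task 5 (Refactor): parent_id=1 -> Deploy

SQL:
SELECT a.name, b.name AS project, c.name AS parent
FROM tasks a
LEFT JOIN projects b ON a.project_id = b.id
LEFT JOIN tasks c ON a.parent_id = c.id

Result:
name      | project | parent   
----------+---------+----------
Deploy    | Delta   | NULL     
Plan      | NULL    | Deploy   
Implement | Epsilon | NULL     
Optimize  | NULL    | Implement
Refactor  | Titan   | Deploy   


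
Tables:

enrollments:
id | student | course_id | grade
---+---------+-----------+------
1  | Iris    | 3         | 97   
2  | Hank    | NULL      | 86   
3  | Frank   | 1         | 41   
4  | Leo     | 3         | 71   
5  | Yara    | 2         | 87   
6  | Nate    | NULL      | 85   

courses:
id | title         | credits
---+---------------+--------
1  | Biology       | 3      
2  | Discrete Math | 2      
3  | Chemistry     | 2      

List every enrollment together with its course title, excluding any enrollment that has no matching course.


INNER JOIN keeps only enrollments rows whose course_id matches an id in courses. Walk through each enrollment:
  - enrollment 1 (Iris): course_id=3 -> matches Chemistry
  - enrollment 2 (Hank): course_id=NULL, no match -> dropped
  - enrollment 3 (Frank): course_id=1 -> matches Biology
  - enrollment 4 (Leo): course_id=3 -> matches Chemistry
  - enrollment 5 (Yara): course_id=2 -> matches Discrete Math
  - enrollment 6 (Nate): course_id=NULL, no match -> dropped
So 2 of 6 rows are dropped.

SQL:
SELECT a.student, b.title AS course
FROM enrollments a
INNER JOIN courses b ON a.course_id = b.id

Result:
student | course       
--------+--------------
Iris    | Chemistry    
Frank   | Biology      
Leo     | Chemistry    
Yara    | Discrete Math


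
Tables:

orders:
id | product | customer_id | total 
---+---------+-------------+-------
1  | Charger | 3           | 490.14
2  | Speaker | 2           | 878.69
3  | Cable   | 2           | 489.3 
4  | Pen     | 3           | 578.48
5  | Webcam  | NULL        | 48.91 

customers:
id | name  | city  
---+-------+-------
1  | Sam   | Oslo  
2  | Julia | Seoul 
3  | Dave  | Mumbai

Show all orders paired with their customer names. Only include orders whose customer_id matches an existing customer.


INNER JOIN keeps only orders rows whose customer_id matches an id in customers. Walk through each order:
  - order 1 (Charger): customer_id=3 -> matches Dave
  - order 2 (Speaker): customer_id=2 -> matches Julia
  - order 3 (Cable): customer_id=2 -> matches Julia
  - order 4 (Pen): customer_id=3 -> matches Dave
  - order 5 (Webcam): customer_id=NULL, no match -> dropped
So 1 of 5 rows is dropped.

SQL:
SELECT a.product, b.name AS customer
FROM orders a
INNER JOIN customers b ON a.customer_id = b.id

Result:
product | customer
--------+---------
Charger | Dave    
Speaker | Julia   
Cable   | Julia   
Pen     | Dave    


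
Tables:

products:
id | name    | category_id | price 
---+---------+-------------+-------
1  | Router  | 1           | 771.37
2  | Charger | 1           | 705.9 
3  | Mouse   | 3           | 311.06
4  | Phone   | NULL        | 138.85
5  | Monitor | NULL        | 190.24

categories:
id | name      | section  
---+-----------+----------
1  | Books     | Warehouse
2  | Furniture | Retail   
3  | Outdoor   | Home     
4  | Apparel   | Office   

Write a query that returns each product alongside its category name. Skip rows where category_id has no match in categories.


INNER JOIN keeps only products rows whose category_id matches an id in categories. Walk through each product:
  - product 1 (Router): category_id=1 -> matches Books
  - product 2 (Charger): category_id=1 -> matches Books
  - product 3 (Mouse): category_id=3 -> matches Outdoor
  - product 4 (Phone): category_id=NULL, no match -> dropped
  - product 5 (Monitor): category_id=NULL, no match -> dropped
So 2 of 5 rows are dropped.

SQL:
SELECT a.name, b.name AS category
FROM products a
INNER JOIN categories b ON a.category_id = b.id

Result:
name    | category
--------+---------
Router  | Books   
Charger | Books   
Mouse   | Outdoor 


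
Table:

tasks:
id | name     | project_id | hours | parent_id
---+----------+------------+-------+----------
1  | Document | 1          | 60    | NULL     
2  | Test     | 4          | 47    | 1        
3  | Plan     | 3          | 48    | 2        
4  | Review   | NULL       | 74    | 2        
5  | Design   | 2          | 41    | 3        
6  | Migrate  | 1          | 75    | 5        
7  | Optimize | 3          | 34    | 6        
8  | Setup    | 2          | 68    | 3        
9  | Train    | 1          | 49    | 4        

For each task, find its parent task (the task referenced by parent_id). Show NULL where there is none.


This is a self-join: tasks is joined to a second copy of itself, matching each row's parent_id to another row's id. Use LEFT JOIN so rows with parent_id=NULL are kept.
  - task 1 (Document): parent_id=NULL -> NULL
  - task 2 (Test): parent_id=1 -> Document
  - task 3 (Plan): parent_id=2 -> Test
  - task 4 (Review): parent_id=2 -> Test
  - task 5 (Design): parent_id=3 -> Plan
  - task 6 (Migrate): parent_id=5 -> Design
  - task 7 (Optimize): parent_id=6 -> Migrate
  - task 8 (Setup): parent_id=3 -> Plan
  - task 9 (Train): parent_id=4 -> Review

SQL:
SELECT a.name AS item, b.name AS parent
FROM tasks a
LEFT JOIN tasks b ON a.parent_id = b.id

Result:
item     | parent  
---------+---------
Document | NULL    
Test     | Document
Plan     | Test    
Review   | Test    
Design   | Plan    
Migrate  | Design  
Optimize | Migrate 
Setup    | Plan    
Train    | Review  


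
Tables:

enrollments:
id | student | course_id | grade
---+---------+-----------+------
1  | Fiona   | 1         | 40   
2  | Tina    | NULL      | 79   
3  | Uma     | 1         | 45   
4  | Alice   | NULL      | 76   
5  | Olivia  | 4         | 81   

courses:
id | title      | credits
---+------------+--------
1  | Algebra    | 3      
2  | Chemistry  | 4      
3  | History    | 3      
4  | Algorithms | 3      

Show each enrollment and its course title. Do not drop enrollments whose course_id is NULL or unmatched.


LEFT JOIN keeps every row from enrollments (the left table); where course_id has no match in courses, the course columns become NULL. Walk through each enrollment:
  - enrollment 1 (Fiona): course_id=1 -> matches Algebra
  - enrollment 2 (Tina): course_id=NULL, no match -> kept with NULL
  - enrollment 3 (Uma): course_id=1 -> matches Algebra
  - enrollment 4 (Alice): course_id=NULL, no match -> kept with NULL
  - enrollment 5 (Olivia): course_id=4 -> matches Algorithms
All 5 rows appear; 2 have NULL course.

SQL:
SELECT a.student, b.title AS course
FROM enrollments a
LEFT JOIN courses b ON a.course_id = b.id

Result:
student | course    
--------+-----------
Fiona   | Algebra   
Tina    | NULL      
Uma     | Algebra   
Alice   | NULL      
Olivia  | Algorithms


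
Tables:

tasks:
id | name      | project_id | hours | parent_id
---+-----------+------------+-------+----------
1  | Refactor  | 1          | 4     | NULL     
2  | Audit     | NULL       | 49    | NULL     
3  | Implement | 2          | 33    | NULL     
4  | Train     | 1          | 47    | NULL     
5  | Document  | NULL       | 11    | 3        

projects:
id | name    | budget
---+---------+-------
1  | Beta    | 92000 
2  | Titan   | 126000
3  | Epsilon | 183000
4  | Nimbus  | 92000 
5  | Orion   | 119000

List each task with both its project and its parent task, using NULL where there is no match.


Two LEFT JOINs from the same base table tasks: one to projects via project_id, one to tasks itself via parent_id. Both are LEFT so every task is preserved.
Match against projects:
  - task 1 (Refactor): project_id=1 -> matches Beta
  - task 2 (Audit): project_id=NULL, no match -> kept with NULL
  - task 3 (Implement): project_id=2 -> matches Titan
  - task 4 (Train): project_id=1 -> matches Beta
  - task 5 (Document): project_id=NULL, no match -> kept with NULL
Match against tasks (self):
  - task 1 (Refactor): parent_id=NULL -> NULL
  - task 2 (Audit): parent_id=NULL -> NULL
  - task 3 (Implement): parent_id=NULL -> NULL
  - task 4 (Train): parent_id=NULL -> NULL
  - task 5 (Document): parent_id=3 -> Implement

SQL:
SELECT a.name, b.name AS project, c.name AS parent
FROM tasks a
LEFT JOIN projects b ON a.project_id = b.id
LEFT JOIN tasks c ON a.parent_id = c.id

Result:
name      | project | parent   
----------+---------+----------
Refactor  | Beta    | NULL     
Audit     | NULL    | NULL     
Implement | Titan   | NULL     
Train     | Beta    | NULL     
Document  | NULL    | Implement


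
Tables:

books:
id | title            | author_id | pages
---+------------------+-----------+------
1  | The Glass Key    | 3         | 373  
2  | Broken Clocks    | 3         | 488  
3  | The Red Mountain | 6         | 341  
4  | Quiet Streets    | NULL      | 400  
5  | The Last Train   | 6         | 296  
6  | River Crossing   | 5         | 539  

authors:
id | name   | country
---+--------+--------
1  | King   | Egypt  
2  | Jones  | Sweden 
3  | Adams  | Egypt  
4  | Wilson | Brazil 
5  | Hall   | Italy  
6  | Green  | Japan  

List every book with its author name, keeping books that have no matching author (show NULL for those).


LEFT JOIN keeps every row from books (the left table); where author_id has no match in authors, the author columns become NULL. Walk through each book:
  - book 1 (The Glass Key): author_id=3 -> matches Adams
  - book 2 (Broken Clocks): author_id=3 -> matches Adams
  - book 3 (The Red Mountain): author_id=6 -> matches Green
  - book 4 (Quiet Streets): author_id=NULL, no match -> kept with NULL
  - book 5 (The Last Train): author_id=6 -> matches Green
  - book 6 (River Crossing): author_id=5 -> matches Hall
All 6 rows appear; 1 has NULL author.

SQL:
SELECT a.title, b.name AS author
FROM books a
LEFT JOIN authors b ON a.author_id = b.id

Result:
title            | author
-----------------+-------
The Glass Key    | Adams 
Broken Clocks    | Adams 
The Red Mountain | Green 
Quiet Streets    | NULL  
The Last Train   | Green 
River Crossing   | Hall  


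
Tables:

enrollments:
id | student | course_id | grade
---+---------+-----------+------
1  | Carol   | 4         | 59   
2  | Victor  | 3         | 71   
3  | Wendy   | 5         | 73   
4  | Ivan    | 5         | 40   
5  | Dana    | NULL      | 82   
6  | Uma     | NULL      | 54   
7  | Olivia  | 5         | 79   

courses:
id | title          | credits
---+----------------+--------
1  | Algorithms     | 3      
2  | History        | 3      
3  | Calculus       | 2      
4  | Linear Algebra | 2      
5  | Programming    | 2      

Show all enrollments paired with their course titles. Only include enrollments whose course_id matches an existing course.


INNER JOIN keeps only enrollments rows whose course_id matches an id in courses. Walk through each enrollment:
  - enrollment 1 (Carol): course_id=4 -> matches Linear Algebra
  - enrollment 2 (Victor): course_id=3 -> matches Calculus
  - enrollment 3 (Wendy): course_id=5 -> matches Programming
  - enrollment 4 (Ivan): course_id=5 -> matches Programming
  - enrollment 5 (Dana): course_id=NULL, no match -> dropped
  - enrollment 6 (Uma): course_id=NULL, no match -> dropped
  - enrollment 7 (Olivia): course_id=5 -> matches Programming
So 2 of 7 rows are dropped.

SQL:
SELECT a.student, b.title AS course
FROM enrollments a
INNER JOIN courses b ON a.course_id = b.id

Result:
student | course        
--------+---------------
Carol   | Linear Algebra
Victor  | Calculus      
Wendy   | Programming   
Ivan    | Programming   
Olivia  | Programming   


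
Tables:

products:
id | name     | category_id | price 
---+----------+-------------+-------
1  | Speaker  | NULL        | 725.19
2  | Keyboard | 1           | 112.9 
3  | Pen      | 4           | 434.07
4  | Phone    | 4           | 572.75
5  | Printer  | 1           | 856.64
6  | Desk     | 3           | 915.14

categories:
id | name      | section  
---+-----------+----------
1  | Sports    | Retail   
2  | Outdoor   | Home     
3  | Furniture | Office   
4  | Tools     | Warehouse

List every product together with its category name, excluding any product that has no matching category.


INNER JOIN keeps only products rows whose category_id matches an id in categories. Walk through each product:
  - product 1 (Speaker): category_id=NULL, no match -> dropped
  - product 2 (Keyboard): category_id=1 -> matches Sports
  - product 3 (Pen): category_id=4 -> matches Tools
  - product 4 (Phone): category_id=4 -> matches Tools
  - product 5 (Printer): category_id=1 -> matches Sports
  - product 6 (Desk): category_id=3 -> matches Furniture
So 1 of 6 rows is dropped.

SQL:
SELECT a.name, b.name AS category
FROM products a
INNER JOIN categories b ON a.category_id = b.id

Result:
name     | category 
---------+----------
Keyboard | Sports   
Pen      | Tools    
Phone    | Tools    
Printer  | Sports   
Desk     | Furniture


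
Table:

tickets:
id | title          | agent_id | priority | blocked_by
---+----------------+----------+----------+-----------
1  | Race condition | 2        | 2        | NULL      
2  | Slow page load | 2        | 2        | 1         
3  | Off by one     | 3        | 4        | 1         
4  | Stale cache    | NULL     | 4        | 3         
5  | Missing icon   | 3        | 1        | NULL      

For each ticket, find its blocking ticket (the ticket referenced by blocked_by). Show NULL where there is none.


This is a self-join: tickets is joined to a second copy of itself, matching each row's blocked_by to another row's id. Use LEFT JOIN so rows with blocked_by=NULL are kept.
  - ticket 1 (Race condition): blocked_by=NULL -> NULL
  - ticket 2 (Slow page load): blocked_by=1 -> Race condition
  - ticket 3 (Off by one): blocked_by=1 -> Race condition
  - ticket 4 (Stale cache): blocked_by=3 -> Off by one
  - ticket 5 (Missing icon): blocked_by=NULL -> NULL

SQL:
SELECT a.title AS item, b.title AS blocked_by
FROM tickets a
LEFT JOIN tickets b ON a.blocked_by = b.id

Result:
item           | blocked_by    
---------------+---------------
Race condition | NULL          
Slow page load | Race condition
Off by one     | Race condition
Stale cache    | Off by one    
Missing icon   | NULL          


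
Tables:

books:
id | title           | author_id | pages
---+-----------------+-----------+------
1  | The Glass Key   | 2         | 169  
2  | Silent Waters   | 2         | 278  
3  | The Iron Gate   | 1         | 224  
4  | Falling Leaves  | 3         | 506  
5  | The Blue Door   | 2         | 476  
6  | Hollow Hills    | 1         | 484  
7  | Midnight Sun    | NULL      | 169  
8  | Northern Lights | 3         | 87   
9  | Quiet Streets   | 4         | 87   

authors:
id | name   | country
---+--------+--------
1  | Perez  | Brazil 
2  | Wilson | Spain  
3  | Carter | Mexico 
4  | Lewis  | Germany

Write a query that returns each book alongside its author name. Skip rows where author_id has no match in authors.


INNER JOIN keeps only books rows whose author_id matches an id in authors. Walk through each book:
  - book 1 (The Glass Key): author_id=2 -> matches Wilson
  - book 2 (Silent Waters): author_id=2 -> matches Wilson
  - book 3 (The Iron Gate): author_id=1 -> matches Perez
  - book 4 (Falling Leaves): author_id=3 -> matches Carter
  - book 5 (The Blue Door): author_id=2 -> matches Wilson
  - book 6 (Hollow Hills): author_id=1 -> matches Perez
  - book 7 (Midnight Sun): author_id=NULL, no match -> dropped
  - book 8 (Northern Lights): author_id=3 -> matches Carter
  - book 9 (Quiet Streets): author_id=4 -> matches Lewis
So 1 of 9 rows is dropped.

SQL:
SELECT a.title, b.name AS author
FROM books a
INNER JOIN authors b ON a.author_id = b.id

Result:
title           | author
----------------+-------
The Glass Key   | Wilson
Silent Waters   | Wilson
The Iron Gate   | Perez 
Falling Leaves  | Carter
The Blue Door   | Wilson
Hollow Hills    | Perez 
Northern Lights | Carter
Quiet Streets   | Lewis 


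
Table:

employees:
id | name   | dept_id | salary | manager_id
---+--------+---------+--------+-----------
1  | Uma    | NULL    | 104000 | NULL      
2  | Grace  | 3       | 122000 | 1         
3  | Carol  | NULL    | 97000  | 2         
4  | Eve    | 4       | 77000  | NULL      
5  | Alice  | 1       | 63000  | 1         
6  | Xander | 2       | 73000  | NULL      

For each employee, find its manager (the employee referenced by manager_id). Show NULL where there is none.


This is a self-join: employees is joined to a second copy of itself, matching each row's manager_id to another row's id. Use LEFT JOIN so rows with manager_id=NULL are kept.
  - employee 1 (Uma): manager_id=NULL -> NULL
  - employee 2 (Grace): manager_id=1 -> Uma
  - employee 3 (Carol): manager_id=2 -> Grace
  - employee 4 (Eve): manager_id=NULL -> NULL
  - employee 5 (Alice): manager_id=1 -> Uma
  - employee 6 (Xander): manager_id=NULL -> NULL

SQL:
SELECT a.name AS item, b.name AS manager
FROM employees a
LEFT JOIN employees b ON a.manager_id = b.id

Result:
item   | manager
-------+--------
Uma    | NULL   
Grace  | Uma    
Carol  | Grace  
Eve    | NULL   
Alice  | Uma    
Xander | NULL   


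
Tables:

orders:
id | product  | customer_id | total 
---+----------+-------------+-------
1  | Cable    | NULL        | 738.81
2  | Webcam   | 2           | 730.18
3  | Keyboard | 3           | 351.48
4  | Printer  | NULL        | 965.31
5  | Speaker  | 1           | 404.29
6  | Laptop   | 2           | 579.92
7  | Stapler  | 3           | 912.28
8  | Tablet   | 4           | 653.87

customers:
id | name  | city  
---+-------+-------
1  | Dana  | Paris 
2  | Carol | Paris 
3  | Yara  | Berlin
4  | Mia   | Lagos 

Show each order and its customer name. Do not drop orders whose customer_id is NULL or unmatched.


LEFT JOIN keeps every row from orders (the left table); where customer_id has no match in customers, the customer columns become NULL. Walk through each order:
  - order 1 (Cable): customer_id=NULL, no match -> kept with NULL
  - order 2 (Webcam): customer_id=2 -> matches Carol
  - order 3 (Keyboard): customer_id=3 -> matches Yara
  - order 4 (Printer): customer_id=NULL, no match -> kept with NULL
  - order 5 (Speaker): customer_id=1 -> matches Dana
  - order 6 (Laptop): customer_id=2 -> matches Carol
  - order 7 (Stapler): customer_id=3 -> matches Yara
  - order 8 (Tablet): customer_id=4 -> matches Mia
All 8 rows appear; 2 have NULL customer.

SQL:
SELECT a.product, b.name AS customer
FROM orders a
LEFT JOIN customers b ON a.customer_id = b.id

Result:
product  | customer
---------+---------
Cable    | NULL    
Webcam   | Carol   
Keyboard | Yara    
Printer  | NULL    
Speaker  | Dana    
Laptop   | Carol   
Stapler  | Yara    
Tablet   | Mia     


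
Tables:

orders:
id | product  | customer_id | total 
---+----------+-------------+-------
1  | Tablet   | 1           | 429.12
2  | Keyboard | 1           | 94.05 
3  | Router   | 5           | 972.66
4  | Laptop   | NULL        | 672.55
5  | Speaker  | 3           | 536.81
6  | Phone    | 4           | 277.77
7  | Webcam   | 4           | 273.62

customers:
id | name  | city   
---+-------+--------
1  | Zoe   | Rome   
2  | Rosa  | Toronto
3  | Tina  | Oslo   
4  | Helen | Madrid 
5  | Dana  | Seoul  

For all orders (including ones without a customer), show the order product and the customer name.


LEFT JOIN keeps every row from orders (the left table); where customer_id has no match in customers, the customer columns become NULL. Walk through each order:
  - order 1 (Tablet): customer_id=1 -> matches Zoe
  - order 2 (Keyboard): customer_id=1 -> matches Zoe
  - order 3 (Router): customer_id=5 -> matches Dana
  - order 4 (Laptop): customer_id=NULL, no match -> kept with NULL
  - order 5 (Speaker): customer_id=3 -> matches Tina
  - order 6 (Phone): customer_id=4 -> matches Helen
  - order 7 (Webcam): customer_id=4 -> matches Helen
All 7 rows appear; 1 has NULL customer.

SQL:
SELECT a.product, b.name AS customer
FROM orders a
LEFT JOIN customers b ON a.customer_id = b.id

Result:
product  | customer
---------+---------
Tablet   | Zoe     
Keyboard | Zoe     
Router   | Dana    
Laptop   | NULL    
Speaker  | Tina    
Phone    | Helen   
Webcam   | Helen   


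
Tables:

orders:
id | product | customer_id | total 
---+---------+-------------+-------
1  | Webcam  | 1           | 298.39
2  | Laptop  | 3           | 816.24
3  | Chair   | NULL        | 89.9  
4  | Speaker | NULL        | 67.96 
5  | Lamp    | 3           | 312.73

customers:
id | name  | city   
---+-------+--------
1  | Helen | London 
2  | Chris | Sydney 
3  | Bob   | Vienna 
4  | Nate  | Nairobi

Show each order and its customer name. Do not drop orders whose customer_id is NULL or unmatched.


LEFT JOIN keeps every row from orders (the left table); where customer_id has no match in customers, the customer columns become NULL. Walk through each order:
  - order 1 (Webcam): customer_id=1 -> matches Helen
  - order 2 (Laptop): customer_id=3 -> matches Bob
  - order 3 (Chair): customer_id=NULL, no match -> kept with NULL
  - order 4 (Speaker): customer_id=NULL, no match -> kept with NULL
  - order 5 (Lamp): customer_id=3 -> matches Bob
All 5 rows appear; 2 have NULL customer.

SQL:
SELECT a.product, b.name AS customer
FROM orders a
LEFT JOIN customers b ON a.customer_id = b.id

Result:
product | customer
--------+---------
Webcam  | Helen   
Laptop  | Bob     
Chair   | NULL    
Speaker | NULL    
Lamp    | Bob     
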